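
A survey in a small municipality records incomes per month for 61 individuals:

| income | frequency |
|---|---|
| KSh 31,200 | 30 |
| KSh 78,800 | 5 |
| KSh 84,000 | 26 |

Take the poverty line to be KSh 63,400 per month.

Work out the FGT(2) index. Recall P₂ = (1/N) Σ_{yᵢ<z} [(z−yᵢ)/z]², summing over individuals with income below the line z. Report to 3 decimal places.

Below the line: 30×KSh 31,200 (q = 30 of N = 61).
Normalized shortfalls: (63400−31200)/63400 = 0.5079 (×30).
Squared: 0.2579 (×30).
Sum = 7.738459; P₂ = 7.738459 / 61 = 0.127.

0.127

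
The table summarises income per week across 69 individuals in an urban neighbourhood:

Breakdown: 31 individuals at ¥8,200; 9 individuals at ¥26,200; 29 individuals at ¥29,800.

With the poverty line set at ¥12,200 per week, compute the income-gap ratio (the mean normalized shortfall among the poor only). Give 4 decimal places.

0.3279

Incomes under z: 31×¥8,200 (q = 31 of N = 69).
Shortfall ratios (z−y)/z: 0.3279 (×31); sum = 10.163934.
The income-gap ratio divides by q (the poor only): 10.163934 / 31 = 0.3279.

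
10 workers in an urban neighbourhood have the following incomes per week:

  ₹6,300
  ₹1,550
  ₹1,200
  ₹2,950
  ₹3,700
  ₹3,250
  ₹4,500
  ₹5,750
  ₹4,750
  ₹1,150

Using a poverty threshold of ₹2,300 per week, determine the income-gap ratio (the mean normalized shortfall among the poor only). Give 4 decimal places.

Below the line: ₹1,150, ₹1,200, ₹1,550 (q = 3 of N = 10).
Relative gaps: 0.5000, 0.4783, 0.3261; sum = 1.304348.
I averages over the q = 3 poor units only: 1.304348 / 3 = 0.4348.

0.4348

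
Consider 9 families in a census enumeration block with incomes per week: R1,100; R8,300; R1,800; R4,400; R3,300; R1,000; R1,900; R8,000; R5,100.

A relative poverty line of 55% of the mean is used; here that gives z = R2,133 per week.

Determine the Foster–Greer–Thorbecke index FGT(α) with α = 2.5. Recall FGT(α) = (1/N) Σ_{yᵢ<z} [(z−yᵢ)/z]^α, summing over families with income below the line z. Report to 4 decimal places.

Below z: R1,000, R1,100, R1,800, R1,900 (q = 4 of N = 9).
Shortfall ratios: (2133−1000)/2133 = 0.5312; (2133−1100)/2133 = 0.4843; (2133−1800)/2133 = 0.1561; (2133−1900)/2133 = 0.1092.
Raised to α = 2.5: 0.20564; 0.16322; 0.00963; 0.00394.
Sum = 0.382429; FGT(2.5) = 0.382429 / 9 = 0.0425.

0.0425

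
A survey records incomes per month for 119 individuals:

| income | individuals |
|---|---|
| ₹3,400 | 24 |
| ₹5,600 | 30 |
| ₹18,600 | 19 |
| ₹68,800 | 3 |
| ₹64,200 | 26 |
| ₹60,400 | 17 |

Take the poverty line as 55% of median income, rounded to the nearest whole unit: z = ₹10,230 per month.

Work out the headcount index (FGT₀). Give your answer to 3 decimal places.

54 of the 119 individuals have income below ₹10,230.
H = 54/119 = 0.454.

0.454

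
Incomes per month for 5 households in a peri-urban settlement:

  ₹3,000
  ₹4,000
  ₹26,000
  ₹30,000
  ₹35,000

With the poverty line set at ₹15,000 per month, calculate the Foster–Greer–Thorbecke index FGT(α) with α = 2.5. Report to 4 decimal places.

Below z: ₹3,000, ₹4,000 (q = 2 of N = 5).
Relative gaps: (15000−3000)/15000 = 0.8000; (15000−4000)/15000 = 0.7333.
Raised to α = 2.5: 0.57243; 0.46053.
Sum = 1.032959; FGT(2.5) = 1.032959 / 5 = 0.2066.

0.2066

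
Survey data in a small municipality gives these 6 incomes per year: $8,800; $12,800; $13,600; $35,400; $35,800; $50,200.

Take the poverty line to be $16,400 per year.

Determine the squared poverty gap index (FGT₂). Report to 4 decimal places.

Poor units: $8,800, $12,800, $13,600 (q = 3 of N = 6).
Shortfall ratios: (16400−8800)/16400 = 0.4634; (16400−12800)/16400 = 0.2195; (16400−13600)/16400 = 0.1707.
Squared: 0.2148; 0.0482; 0.0291.
Sum = 0.292088; P₂ = 0.292088 / 6 = 0.0487.

0.0487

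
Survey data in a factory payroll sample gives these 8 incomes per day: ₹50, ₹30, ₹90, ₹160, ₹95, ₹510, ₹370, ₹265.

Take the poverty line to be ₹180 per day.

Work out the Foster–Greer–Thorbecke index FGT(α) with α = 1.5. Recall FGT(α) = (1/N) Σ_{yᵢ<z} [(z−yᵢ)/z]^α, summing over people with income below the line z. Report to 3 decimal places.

Below the line: ₹30, ₹50, ₹90, ₹95, ₹160 (q = 5 of N = 8).
Relative gaps: (180−30)/180 = 0.8333; (180−50)/180 = 0.7222; (180−90)/180 = 0.5000; (180−95)/180 = 0.4722; (180−160)/180 = 0.1111.
Raised to α = 1.5: 0.76073; 0.61377; 0.35355; 0.32450; 0.03704.
Sum = 2.089591; FGT(1.5) = 2.089591 / 8 = 0.261.

0.261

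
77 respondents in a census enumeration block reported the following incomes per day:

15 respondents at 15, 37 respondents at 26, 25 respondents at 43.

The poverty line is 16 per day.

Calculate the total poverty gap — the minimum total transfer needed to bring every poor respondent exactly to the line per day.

Incomes under z: 15×15 (q = 15 of N = 77).
Individual gaps: 15×(16−15) = 15.
Aggregate gap = 15.

15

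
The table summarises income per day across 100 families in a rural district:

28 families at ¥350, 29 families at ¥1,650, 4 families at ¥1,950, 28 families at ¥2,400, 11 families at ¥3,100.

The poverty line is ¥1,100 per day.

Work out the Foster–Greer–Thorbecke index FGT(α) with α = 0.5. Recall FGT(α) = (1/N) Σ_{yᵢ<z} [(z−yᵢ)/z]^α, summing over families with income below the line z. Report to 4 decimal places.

Below the line: 28×¥350 (q = 28 of N = 100).
Normalized shortfalls: (1100−350)/1100 = 0.6818 (×28).
Raised to α = 0.5: 0.82572 (×28).
Sum = 23.120239; FGT(0.5) = 23.120239 / 100 = 0.2312.

0.2312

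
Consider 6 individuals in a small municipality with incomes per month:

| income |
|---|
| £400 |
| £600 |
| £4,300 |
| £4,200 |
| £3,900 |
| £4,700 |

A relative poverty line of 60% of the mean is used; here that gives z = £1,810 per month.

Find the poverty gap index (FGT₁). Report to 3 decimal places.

0.241

Poor units: £400, £600 (q = 2 of N = 6).
Normalized shortfalls: (1810−400)/1810 = 0.7790; (1810−600)/1810 = 0.6685.
Σ = 1.447514. Dividing by the full population N = 6 gives P₁ = 0.241.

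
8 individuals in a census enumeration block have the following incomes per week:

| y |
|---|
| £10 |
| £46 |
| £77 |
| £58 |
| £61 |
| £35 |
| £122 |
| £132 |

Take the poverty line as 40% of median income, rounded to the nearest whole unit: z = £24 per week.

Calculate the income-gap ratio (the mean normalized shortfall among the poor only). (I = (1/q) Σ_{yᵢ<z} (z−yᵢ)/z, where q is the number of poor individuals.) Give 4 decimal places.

0.5833

Incomes under z: £10 (q = 1 of N = 8).
Shortfall ratios (z−y)/z: 0.5833; sum = 0.583333.
I averages over the q = 1 poor units only: 0.583333 / 1 = 0.5833.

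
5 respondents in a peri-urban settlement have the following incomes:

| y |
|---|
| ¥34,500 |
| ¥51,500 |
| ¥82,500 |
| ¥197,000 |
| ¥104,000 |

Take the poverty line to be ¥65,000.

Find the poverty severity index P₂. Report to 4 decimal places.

0.0527

Poor units: ¥34,500, ¥51,500 (q = 2 of N = 5).
Gap ratios (z−y)/z: (65000−34500)/65000 = 0.4692; (65000−51500)/65000 = 0.2077.
Squared: 0.2202; 0.0431.
Sum = 0.263314; P₂ = 0.263314 / 5 = 0.0527.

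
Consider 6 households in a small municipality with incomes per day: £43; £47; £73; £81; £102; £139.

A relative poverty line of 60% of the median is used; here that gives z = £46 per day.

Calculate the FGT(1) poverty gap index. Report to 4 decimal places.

Below z: £43 (q = 1 of N = 6).
Normalized shortfalls: (46−43)/46 = 0.0652.
Σ = 0.065217. Dividing by the full population N = 6 gives P₁ = 0.0109.

0.0109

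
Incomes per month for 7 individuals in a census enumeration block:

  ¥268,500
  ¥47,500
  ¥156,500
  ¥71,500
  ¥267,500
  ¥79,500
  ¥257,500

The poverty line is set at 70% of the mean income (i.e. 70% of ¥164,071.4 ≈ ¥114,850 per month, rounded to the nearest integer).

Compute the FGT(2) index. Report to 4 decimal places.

0.0830

Below the line: ¥47,500, ¥71,500, ¥79,500 (q = 3 of N = 7).
Normalized shortfalls: (114850−47500)/114850 = 0.5864; (114850−71500)/114850 = 0.3774; (114850−79500)/114850 = 0.3078.
Squared: 0.3439; 0.1425; 0.0947.
Sum = 0.581089; P₂ = 0.581089 / 7 = 0.0830.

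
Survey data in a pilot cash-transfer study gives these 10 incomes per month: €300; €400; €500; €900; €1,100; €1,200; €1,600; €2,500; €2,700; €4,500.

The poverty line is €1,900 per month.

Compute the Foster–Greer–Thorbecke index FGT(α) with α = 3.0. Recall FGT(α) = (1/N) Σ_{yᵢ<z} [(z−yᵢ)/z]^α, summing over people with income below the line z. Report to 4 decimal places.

Incomes under z: €300, €400, €500, €900, €1,100, €1,200, €1,600 (q = 7 of N = 10).
Relative gaps: (1900−300)/1900 = 0.8421; (1900−400)/1900 = 0.7895; (1900−500)/1900 = 0.7368; (1900−900)/1900 = 0.5263; (1900−1100)/1900 = 0.4211; (1900−1200)/1900 = 0.3684; (1900−1600)/1900 = 0.1579.
Raised to α = 3.0: 0.59717; 0.49205; 0.40006; 0.14579; 0.07465; 0.05001; 0.00394.
Sum = 1.763668; FGT(3.0) = 1.763668 / 10 = 0.1764.

0.1764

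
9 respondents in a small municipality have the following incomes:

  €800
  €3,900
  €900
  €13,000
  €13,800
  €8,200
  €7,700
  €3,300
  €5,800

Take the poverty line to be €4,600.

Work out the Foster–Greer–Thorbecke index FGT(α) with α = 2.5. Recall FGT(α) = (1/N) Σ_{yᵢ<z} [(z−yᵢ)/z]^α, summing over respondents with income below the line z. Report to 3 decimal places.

Poor units: €800, €900, €3,300, €3,900 (q = 4 of N = 9).
Relative gaps: (4600−800)/4600 = 0.8261; (4600−900)/4600 = 0.8043; (4600−3300)/4600 = 0.2826; (4600−3900)/4600 = 0.1522.
Raised to α = 2.5: 0.62025; 0.58024; 0.04246; 0.00903.
Sum = 1.251981; FGT(2.5) = 1.251981 / 9 = 0.139.

0.139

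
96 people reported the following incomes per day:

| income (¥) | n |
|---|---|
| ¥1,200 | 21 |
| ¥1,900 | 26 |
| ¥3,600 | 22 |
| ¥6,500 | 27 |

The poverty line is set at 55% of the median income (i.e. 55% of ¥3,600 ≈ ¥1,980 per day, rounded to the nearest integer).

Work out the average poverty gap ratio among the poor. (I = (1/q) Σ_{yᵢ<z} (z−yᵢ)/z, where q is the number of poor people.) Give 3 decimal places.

Below z: 21×¥1,200, 26×¥1,900 (q = 47 of N = 96).
Shortfall ratios (z−y)/z: 0.3939 (×21), 0.0404 (×26); sum = 9.323232.
The income-gap ratio divides by q (the poor only): 9.323232 / 47 = 0.198.

0.198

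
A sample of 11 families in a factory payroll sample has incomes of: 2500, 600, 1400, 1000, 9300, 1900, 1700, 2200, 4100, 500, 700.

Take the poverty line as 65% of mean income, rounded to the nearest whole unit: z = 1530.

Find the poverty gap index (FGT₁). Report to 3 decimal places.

0.205

Poor units: 500, 600, 700, 1000, 1400 (q = 5 of N = 11).
Relative gaps: (1530−500)/1530 = 0.6732; (1530−600)/1530 = 0.6078; (1530−700)/1530 = 0.5425; (1530−1000)/1530 = 0.3464; (1530−1400)/1530 = 0.0850.
Σ = 2.254902. Dividing by the full population N = 11 gives P₁ = 0.205.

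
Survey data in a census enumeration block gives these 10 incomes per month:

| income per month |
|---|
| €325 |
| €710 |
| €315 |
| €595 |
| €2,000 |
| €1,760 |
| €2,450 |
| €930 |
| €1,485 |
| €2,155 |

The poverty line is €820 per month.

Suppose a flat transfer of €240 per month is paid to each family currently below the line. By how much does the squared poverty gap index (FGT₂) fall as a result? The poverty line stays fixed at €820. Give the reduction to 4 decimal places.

Before: below the line — €315, €325, €595, €710; squared poverty gap index (FGT₂) = 0.083696.
After the €240 transfer: below the line — €555, €565; squared poverty gap index (FGT₂) = 0.020115.
Reduction = 0.083696 − 0.020115 = 0.0636.

0.0636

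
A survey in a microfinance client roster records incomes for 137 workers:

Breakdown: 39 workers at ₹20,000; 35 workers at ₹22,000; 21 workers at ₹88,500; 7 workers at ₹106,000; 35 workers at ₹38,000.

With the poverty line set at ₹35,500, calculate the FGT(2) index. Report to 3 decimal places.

0.091

Poor units: 39×₹20,000, 35×₹22,000 (q = 74 of N = 137).
Normalized shortfalls: (35500−20000)/35500 = 0.4366 (×39); (35500−22000)/35500 = 0.3803 (×35).
Squared: 0.1906 (×39); 0.1446 (×35).
Sum = 12.496330; P₂ = 12.496330 / 137 = 0.091.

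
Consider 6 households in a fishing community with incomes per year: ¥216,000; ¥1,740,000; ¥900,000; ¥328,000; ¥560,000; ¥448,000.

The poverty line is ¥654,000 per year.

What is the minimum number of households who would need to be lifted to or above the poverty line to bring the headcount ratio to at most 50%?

1

Currently q = 4 of N = 6 are below the line (H = 0.667).
A headcount ratio of at most 50% allows at most ⌊0.50 × 6⌋ = 3 poor households.
So at least 4 − 3 = 1 must be lifted.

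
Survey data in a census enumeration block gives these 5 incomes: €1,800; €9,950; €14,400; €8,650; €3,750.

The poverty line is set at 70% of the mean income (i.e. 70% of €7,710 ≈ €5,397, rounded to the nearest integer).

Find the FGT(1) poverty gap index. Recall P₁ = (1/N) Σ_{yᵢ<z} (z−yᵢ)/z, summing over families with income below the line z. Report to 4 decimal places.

Poor units: €1,800, €3,750 (q = 2 of N = 5).
Shortfall ratios: (5397−1800)/5397 = 0.6665; (5397−3750)/5397 = 0.3052.
Sum of shortfalls = 0.971651; P₁ averages over all N: 0.971651 / 5 = 0.1943.

0.1943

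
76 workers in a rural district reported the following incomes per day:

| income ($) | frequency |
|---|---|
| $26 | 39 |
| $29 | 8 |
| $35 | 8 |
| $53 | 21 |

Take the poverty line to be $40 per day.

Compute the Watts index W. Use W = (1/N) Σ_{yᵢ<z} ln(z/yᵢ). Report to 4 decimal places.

0.2690

Poor units: 39×$26, 8×$29, 8×$35 (q = 55 of N = 76).
Log gaps: ln(40/26) = 0.4308 (×39); ln(40/29) = 0.3216 (×8); ln(40/35) = 0.1335 (×8).
W = 20.441454 / 76 = 0.2690.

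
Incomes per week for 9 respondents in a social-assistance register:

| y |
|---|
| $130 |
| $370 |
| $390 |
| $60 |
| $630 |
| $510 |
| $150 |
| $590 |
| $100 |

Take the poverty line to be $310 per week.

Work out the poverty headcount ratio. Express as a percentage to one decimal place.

44.4%

4 of the 9 respondents have income below $310.
H = 4/9 = 44.4%.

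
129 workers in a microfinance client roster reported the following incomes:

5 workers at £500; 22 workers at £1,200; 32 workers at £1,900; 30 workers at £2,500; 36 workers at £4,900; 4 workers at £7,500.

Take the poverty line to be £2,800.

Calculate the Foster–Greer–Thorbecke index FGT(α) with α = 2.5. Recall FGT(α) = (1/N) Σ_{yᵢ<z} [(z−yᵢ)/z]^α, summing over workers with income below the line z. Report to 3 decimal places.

Poor units: 5×£500, 22×£1,200, 32×£1,900, 30×£2,500 (q = 89 of N = 129).
Shortfall ratios: (2800−500)/2800 = 0.8214 (×5); (2800−1200)/2800 = 0.5714 (×22); (2800−1900)/2800 = 0.3214 (×32); (2800−2500)/2800 = 0.1071 (×30).
Raised to α = 2.5: 0.61154 (×5); 0.24683 (×22); 0.05857 (×32); 0.00376 (×30).
Sum = 10.475167; FGT(2.5) = 10.475167 / 129 = 0.081.

0.081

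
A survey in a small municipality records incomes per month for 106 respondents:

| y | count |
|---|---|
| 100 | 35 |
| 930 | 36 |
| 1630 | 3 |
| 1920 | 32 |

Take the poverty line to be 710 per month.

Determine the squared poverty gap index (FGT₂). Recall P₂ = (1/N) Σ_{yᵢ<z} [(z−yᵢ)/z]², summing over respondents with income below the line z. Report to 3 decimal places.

0.244

Incomes under z: 35×100 (q = 35 of N = 106).
Gap ratios (z−y)/z: (710−100)/710 = 0.8592 (×35).
Squared: 0.7381 (×35).
Sum = 25.835152; P₂ = 25.835152 / 106 = 0.244.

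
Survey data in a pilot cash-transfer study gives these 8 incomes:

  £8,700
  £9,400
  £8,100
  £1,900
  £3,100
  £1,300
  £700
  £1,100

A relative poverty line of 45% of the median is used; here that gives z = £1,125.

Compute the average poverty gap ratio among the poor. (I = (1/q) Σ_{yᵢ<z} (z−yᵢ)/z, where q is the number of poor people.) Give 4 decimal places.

0.2000

Incomes under z: £700, £1,100 (q = 2 of N = 8).
Relative gaps: 0.3778, 0.0222; sum = 0.400000.
I averages over the q = 2 poor units only: 0.400000 / 2 = 0.2000.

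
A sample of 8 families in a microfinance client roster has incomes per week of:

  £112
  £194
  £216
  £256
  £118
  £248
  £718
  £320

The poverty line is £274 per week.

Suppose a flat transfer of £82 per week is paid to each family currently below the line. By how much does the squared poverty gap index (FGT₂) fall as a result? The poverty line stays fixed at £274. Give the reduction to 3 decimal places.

0.082

Before: below the line — £112, £118, £194, £216, £248, £256; squared poverty gap index (FGT₂) = 0.10214.
After the £82 transfer: below the line — £194, £200; squared poverty gap index (FGT₂) = 0.01977.
Reduction = 0.10214 − 0.01977 = 0.082.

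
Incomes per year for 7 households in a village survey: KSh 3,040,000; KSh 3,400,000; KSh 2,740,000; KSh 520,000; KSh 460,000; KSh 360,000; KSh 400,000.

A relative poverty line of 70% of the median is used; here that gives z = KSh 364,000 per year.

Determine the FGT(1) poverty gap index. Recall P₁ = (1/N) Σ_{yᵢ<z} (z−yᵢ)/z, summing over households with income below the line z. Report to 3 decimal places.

Below the line: KSh 360,000 (q = 1 of N = 7).
Shortfall ratios: (364000−360000)/364000 = 0.0110.
Σ = 0.010989. Dividing by the full population N = 7 gives P₁ = 0.002.

0.002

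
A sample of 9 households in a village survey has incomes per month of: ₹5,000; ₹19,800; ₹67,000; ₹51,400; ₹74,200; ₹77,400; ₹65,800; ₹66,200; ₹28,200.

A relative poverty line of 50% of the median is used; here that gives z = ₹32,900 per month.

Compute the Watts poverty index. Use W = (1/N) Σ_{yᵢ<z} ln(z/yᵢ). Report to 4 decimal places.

Incomes under z: ₹5,000, ₹19,800, ₹28,200 (q = 3 of N = 9).
Log shortfalls: ln(32900/5000) = 1.8840; ln(32900/19800) = 0.5078; ln(32900/28200) = 0.1542.
W = 2.545976 / 9 = 0.2829.

0.2829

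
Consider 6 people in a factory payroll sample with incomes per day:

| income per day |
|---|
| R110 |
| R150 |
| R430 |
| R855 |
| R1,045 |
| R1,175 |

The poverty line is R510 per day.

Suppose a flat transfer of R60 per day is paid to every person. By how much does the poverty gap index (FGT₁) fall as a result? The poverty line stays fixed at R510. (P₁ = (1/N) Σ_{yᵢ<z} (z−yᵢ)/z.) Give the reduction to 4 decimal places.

Before: below the line — R110, R150, R430; poverty gap index (FGT₁) = 0.274510.
After the R60 transfer: below the line — R170, R210, R490; poverty gap index (FGT₁) = 0.215686.
Reduction = 0.274510 − 0.215686 = 0.0588.

0.0588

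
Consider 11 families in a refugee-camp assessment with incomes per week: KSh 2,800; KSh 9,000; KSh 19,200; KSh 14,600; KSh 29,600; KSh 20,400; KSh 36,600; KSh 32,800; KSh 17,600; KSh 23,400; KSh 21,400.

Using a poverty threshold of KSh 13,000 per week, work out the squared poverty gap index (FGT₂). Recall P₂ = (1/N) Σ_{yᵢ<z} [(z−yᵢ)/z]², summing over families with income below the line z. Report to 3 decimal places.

0.065

Below z: KSh 2,800, KSh 9,000 (q = 2 of N = 11).
Gap ratios (z−y)/z: (13000−2800)/13000 = 0.7846; (13000−9000)/13000 = 0.3077.
Squared: 0.6156; 0.0947.
Sum = 0.710296; P₂ = 0.710296 / 11 = 0.065.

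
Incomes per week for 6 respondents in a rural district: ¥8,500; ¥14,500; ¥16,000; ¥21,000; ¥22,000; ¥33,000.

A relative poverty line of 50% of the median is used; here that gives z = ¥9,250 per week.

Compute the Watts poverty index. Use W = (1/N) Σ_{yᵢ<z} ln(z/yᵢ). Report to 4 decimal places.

Below z: ¥8,500 (q = 1 of N = 6).
ln(z/y) terms: ln(9250/8500) = 0.0846.
W = 0.084557 / 6 = 0.0141.

0.0141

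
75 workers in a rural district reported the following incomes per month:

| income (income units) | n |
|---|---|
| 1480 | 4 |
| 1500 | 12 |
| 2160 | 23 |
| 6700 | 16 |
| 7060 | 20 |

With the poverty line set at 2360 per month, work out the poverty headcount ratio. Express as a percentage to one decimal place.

52.0%

39 of the 75 workers have income below 2360.
H = 39/75 = 52.0%.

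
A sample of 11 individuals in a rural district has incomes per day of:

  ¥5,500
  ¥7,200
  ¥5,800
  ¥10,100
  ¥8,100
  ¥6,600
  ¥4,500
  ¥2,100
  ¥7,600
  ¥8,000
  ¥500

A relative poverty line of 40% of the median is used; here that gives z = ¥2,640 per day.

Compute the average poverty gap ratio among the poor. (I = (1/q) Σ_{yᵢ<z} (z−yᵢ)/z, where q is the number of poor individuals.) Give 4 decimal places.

0.5076

Poor units: ¥500, ¥2,100 (q = 2 of N = 11).
Shortfall ratios (z−y)/z: 0.8106, 0.2045; sum = 1.015152.
The income-gap ratio divides by q (the poor only): 1.015152 / 2 = 0.5076.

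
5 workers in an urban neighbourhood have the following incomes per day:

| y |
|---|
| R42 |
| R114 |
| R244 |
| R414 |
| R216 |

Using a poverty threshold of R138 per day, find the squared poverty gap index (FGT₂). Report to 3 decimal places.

0.103

Below z: R42, R114 (q = 2 of N = 5).
Shortfall ratios: (138−42)/138 = 0.6957; (138−114)/138 = 0.1739.
Squared: 0.4839; 0.0302.
Sum = 0.514178; P₂ = 0.514178 / 5 = 0.103.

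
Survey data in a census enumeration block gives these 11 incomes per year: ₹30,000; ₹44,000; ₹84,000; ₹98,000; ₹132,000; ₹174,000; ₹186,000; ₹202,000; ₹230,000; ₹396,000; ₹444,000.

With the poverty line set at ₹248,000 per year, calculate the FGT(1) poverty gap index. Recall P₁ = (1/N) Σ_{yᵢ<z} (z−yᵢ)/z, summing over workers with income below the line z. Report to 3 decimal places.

Incomes under z: ₹30,000, ₹44,000, ₹84,000, ₹98,000, ₹132,000, ₹174,000, ₹186,000, ₹202,000, ₹230,000 (q = 9 of N = 11).
Gap ratios (z−y)/z: (248000−30000)/248000 = 0.8790; (248000−44000)/248000 = 0.8226; (248000−84000)/248000 = 0.6613; (248000−98000)/248000 = 0.6048; (248000−132000)/248000 = 0.4677; (248000−174000)/248000 = 0.2984; (248000−186000)/248000 = 0.2500; (248000−202000)/248000 = 0.1855; (248000−230000)/248000 = 0.0726.
Σ = 4.241935. Dividing by the full population N = 11 gives P₁ = 0.386.

0.386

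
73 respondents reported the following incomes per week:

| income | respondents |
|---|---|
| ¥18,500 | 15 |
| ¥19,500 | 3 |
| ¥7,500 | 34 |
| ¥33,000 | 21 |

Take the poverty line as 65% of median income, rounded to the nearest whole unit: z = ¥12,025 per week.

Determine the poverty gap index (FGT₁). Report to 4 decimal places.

Incomes under z: 34×¥7,500 (q = 34 of N = 73).
Normalized shortfalls: (12025−7500)/12025 = 0.3763 (×34).
Σ = 12.794179. Dividing by the full population N = 73 gives P₁ = 0.1753.

0.1753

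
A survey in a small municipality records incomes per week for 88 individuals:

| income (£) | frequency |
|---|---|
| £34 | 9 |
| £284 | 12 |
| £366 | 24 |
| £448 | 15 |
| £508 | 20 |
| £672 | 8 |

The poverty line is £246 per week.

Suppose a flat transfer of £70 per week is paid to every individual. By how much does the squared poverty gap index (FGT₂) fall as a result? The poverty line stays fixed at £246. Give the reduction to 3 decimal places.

Before: below the line — 9×£34; squared poverty gap index (FGT₂) = 0.07596.
After the £70 transfer: below the line — 9×£104; squared poverty gap index (FGT₂) = 0.03408.
Reduction = 0.07596 − 0.03408 = 0.042.

0.042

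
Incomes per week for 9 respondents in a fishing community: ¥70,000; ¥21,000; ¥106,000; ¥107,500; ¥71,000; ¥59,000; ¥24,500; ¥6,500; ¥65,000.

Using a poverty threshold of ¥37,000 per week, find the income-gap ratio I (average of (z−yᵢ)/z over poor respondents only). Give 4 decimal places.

0.5315

Below z: ¥6,500, ¥21,000, ¥24,500 (q = 3 of N = 9).
Relative gaps: 0.8243, 0.4324, 0.3378; sum = 1.594595.
The income-gap ratio divides by q (the poor only): 1.594595 / 3 = 0.5315.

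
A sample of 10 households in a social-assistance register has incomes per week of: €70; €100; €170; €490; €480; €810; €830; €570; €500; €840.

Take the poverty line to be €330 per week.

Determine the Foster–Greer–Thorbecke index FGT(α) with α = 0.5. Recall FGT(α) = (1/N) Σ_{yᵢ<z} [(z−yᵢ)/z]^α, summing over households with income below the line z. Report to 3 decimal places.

Poor units: €70, €100, €170 (q = 3 of N = 10).
Shortfall ratios: (330−70)/330 = 0.7879; (330−100)/330 = 0.6970; (330−170)/330 = 0.4848.
Raised to α = 0.5: 0.88763; 0.83485; 0.69631.
Sum = 2.418783; FGT(0.5) = 2.418783 / 10 = 0.242.

0.242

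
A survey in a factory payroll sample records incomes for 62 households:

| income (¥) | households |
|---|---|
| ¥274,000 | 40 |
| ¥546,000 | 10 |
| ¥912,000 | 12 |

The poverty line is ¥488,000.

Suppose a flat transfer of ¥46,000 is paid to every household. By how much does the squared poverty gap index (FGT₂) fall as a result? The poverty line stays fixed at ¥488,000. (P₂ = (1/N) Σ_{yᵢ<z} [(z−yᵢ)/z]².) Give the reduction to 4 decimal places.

0.0476

Before: below the line — 40×¥274,000; squared poverty gap index (FGT₂) = 0.124067.
After the ¥46,000 transfer: below the line — 40×¥320,000; squared poverty gap index (FGT₂) = 0.076462.
Reduction = 0.124067 − 0.076462 = 0.0476.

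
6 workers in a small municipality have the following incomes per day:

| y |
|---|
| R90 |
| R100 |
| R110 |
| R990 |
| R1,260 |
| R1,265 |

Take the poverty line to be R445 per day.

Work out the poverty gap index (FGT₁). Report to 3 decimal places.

Incomes under z: R90, R100, R110 (q = 3 of N = 6).
Normalized shortfalls: (445−90)/445 = 0.7978; (445−100)/445 = 0.7753; (445−110)/445 = 0.7528.
Σ = 2.325843. Dividing by the full population N = 6 gives P₁ = 0.388.

0.388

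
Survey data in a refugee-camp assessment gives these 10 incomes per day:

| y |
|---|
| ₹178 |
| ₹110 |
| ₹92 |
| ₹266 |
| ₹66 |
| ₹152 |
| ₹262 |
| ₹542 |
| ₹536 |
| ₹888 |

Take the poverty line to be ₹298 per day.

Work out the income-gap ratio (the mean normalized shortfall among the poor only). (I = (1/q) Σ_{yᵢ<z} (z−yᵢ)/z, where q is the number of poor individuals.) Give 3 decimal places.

0.460

Below z: ₹66, ₹92, ₹110, ₹152, ₹178, ₹262, ₹266 (q = 7 of N = 10).
Shortfall ratios (z−y)/z: 0.7785, 0.6913, 0.6309, 0.4899, 0.4027, 0.1208, 0.1074; sum = 3.221477.
I averages over the q = 7 poor units only: 3.221477 / 7 = 0.460.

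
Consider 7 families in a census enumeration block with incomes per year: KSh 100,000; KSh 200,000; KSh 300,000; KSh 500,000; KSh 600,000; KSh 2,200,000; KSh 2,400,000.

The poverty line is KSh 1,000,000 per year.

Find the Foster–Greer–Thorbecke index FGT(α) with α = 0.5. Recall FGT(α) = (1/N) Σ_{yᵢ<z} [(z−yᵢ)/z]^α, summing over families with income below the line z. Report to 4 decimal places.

Below z: KSh 100,000, KSh 200,000, KSh 300,000, KSh 500,000, KSh 600,000 (q = 5 of N = 7).
Gap ratios (z−y)/z: (1000000−100000)/1000000 = 0.9000; (1000000−200000)/1000000 = 0.8000; (1000000−300000)/1000000 = 0.7000; (1000000−500000)/1000000 = 0.5000; (1000000−600000)/1000000 = 0.4000.
Raised to α = 0.5: 0.94868; 0.89443; 0.83666; 0.70711; 0.63246.
Sum = 4.019333; FGT(0.5) = 4.019333 / 7 = 0.5742.

0.5742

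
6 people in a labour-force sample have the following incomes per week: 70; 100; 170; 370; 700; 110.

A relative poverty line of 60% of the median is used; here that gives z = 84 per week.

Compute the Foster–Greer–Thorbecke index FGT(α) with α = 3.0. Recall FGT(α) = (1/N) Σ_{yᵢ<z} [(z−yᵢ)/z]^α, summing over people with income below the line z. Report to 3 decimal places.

0.001

Below the line: 70 (q = 1 of N = 6).
Normalized shortfalls: (84−70)/84 = 0.1667.
Raised to α = 3.0: 0.00463.
Sum = 0.004630; FGT(3.0) = 0.004630 / 6 = 0.001.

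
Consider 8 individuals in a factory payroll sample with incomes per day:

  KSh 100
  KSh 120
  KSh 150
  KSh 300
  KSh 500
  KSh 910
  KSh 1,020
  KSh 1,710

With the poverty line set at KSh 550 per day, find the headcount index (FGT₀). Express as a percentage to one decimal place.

5 of the 8 individuals have income below KSh 550.
H = 5/8 = 62.5%.

62.5%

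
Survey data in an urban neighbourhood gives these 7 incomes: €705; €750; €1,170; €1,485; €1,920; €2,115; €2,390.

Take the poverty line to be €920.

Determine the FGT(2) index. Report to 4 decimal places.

0.0127

Below z: €705, €750 (q = 2 of N = 7).
Relative gaps: (920−705)/920 = 0.2337; (920−750)/920 = 0.1848.
Squared: 0.0546; 0.0341.
Sum = 0.088758; P₂ = 0.088758 / 7 = 0.0127.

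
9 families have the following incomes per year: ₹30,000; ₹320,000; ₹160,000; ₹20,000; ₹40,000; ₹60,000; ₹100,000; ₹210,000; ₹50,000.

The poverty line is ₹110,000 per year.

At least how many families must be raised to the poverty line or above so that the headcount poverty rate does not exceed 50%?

2

Currently q = 6 of N = 9 are below the line (H = 0.667).
A headcount ratio of at most 50% allows at most ⌊0.50 × 9⌋ = 4 poor families.
So at least 6 − 4 = 2 must be lifted.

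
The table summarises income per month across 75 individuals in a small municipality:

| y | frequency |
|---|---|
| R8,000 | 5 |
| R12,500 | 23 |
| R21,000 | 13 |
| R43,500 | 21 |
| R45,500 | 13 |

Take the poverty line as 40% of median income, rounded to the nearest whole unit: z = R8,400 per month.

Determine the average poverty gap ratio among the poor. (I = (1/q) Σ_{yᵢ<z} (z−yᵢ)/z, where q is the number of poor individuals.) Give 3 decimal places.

Below z: 5×R8,000 (q = 5 of N = 75).
Relative gaps: 0.0476 (×5); sum = 0.238095.
The income-gap ratio divides by q (the poor only): 0.238095 / 5 = 0.048.

0.048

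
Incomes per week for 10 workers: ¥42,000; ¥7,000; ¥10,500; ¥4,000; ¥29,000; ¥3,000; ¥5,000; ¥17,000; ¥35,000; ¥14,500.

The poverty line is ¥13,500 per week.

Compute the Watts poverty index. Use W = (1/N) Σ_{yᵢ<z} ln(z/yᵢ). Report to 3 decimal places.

0.462

Poor units: ¥3,000, ¥4,000, ¥5,000, ¥7,000, ¥10,500 (q = 5 of N = 10).
Log gaps: ln(13500/3000) = 1.5041; ln(13500/4000) = 1.2164; ln(13500/5000) = 0.9933; ln(13500/7000) = 0.6568; ln(13500/10500) = 0.2513.
W = 4.621818 / 10 = 0.462.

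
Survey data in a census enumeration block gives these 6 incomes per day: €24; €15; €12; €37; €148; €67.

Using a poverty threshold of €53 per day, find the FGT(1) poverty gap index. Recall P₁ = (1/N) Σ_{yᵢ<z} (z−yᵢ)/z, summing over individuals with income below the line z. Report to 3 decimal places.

Below z: €12, €15, €24, €37 (q = 4 of N = 6).
Gap ratios (z−y)/z: (53−12)/53 = 0.7736; (53−15)/53 = 0.7170; (53−24)/53 = 0.5472; (53−37)/53 = 0.3019.
Sum of shortfalls = 2.339623; P₁ averages over all N: 2.339623 / 6 = 0.390.

0.390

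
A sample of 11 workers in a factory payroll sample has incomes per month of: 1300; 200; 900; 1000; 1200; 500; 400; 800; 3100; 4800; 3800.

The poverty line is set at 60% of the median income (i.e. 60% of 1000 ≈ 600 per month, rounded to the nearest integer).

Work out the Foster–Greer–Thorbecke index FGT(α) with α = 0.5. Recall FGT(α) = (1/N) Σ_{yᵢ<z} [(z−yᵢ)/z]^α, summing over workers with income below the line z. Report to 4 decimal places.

Incomes under z: 200, 400, 500 (q = 3 of N = 11).
Relative gaps: (600−200)/600 = 0.6667; (600−400)/600 = 0.3333; (600−500)/600 = 0.1667.
Raised to α = 0.5: 0.81650; 0.57735; 0.40825.
Sum = 1.802095; FGT(0.5) = 1.802095 / 11 = 0.1638.

0.1638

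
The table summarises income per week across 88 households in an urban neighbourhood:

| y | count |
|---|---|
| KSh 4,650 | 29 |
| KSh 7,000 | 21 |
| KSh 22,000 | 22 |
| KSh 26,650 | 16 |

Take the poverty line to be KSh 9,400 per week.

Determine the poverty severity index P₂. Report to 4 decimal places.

0.0997

Poor units: 29×KSh 4,650, 21×KSh 7,000 (q = 50 of N = 88).
Relative gaps: (9400−4650)/9400 = 0.5053 (×29); (9400−7000)/9400 = 0.2553 (×21).
Squared: 0.2553 (×29); 0.0652 (×21).
Sum = 8.774021; P₂ = 8.774021 / 88 = 0.0997.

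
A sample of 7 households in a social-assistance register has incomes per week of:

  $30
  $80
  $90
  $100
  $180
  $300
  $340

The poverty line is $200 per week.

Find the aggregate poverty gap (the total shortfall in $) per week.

Poor units: $30, $80, $90, $100, $180 (q = 5 of N = 7).
Individual gaps: 200−30 = 170; 200−80 = 120; 200−90 = 110; 200−100 = 100; 200−180 = 20.
Aggregate gap = $520.

$520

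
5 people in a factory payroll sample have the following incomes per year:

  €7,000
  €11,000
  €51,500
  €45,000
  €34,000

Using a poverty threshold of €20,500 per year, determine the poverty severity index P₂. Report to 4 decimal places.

0.1297

Incomes under z: €7,000, €11,000 (q = 2 of N = 5).
Relative gaps: (20500−7000)/20500 = 0.6585; (20500−11000)/20500 = 0.4634.
Squared: 0.4337; 0.2148.
Sum = 0.648424; P₂ = 0.648424 / 5 = 0.1297.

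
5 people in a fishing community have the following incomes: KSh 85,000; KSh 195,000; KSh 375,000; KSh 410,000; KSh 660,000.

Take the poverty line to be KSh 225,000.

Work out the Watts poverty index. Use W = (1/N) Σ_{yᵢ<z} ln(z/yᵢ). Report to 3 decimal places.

0.223

Poor units: KSh 85,000, KSh 195,000 (q = 2 of N = 5).
Log shortfalls: ln(225000/85000) = 0.9734; ln(225000/195000) = 0.1431.
W = 1.116550 / 5 = 0.223.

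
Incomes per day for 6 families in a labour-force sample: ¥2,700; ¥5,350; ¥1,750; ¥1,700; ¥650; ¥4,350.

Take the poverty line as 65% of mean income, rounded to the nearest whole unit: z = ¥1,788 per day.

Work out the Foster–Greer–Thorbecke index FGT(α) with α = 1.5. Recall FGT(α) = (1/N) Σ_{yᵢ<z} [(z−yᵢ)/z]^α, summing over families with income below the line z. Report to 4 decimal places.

0.0870

Below the line: ¥650, ¥1,700, ¥1,750 (q = 3 of N = 6).
Normalized shortfalls: (1788−650)/1788 = 0.6365; (1788−1700)/1788 = 0.0492; (1788−1750)/1788 = 0.0213.
Raised to α = 1.5: 0.50776; 0.01092; 0.00310.
Sum = 0.521781; FGT(1.5) = 0.521781 / 6 = 0.0870.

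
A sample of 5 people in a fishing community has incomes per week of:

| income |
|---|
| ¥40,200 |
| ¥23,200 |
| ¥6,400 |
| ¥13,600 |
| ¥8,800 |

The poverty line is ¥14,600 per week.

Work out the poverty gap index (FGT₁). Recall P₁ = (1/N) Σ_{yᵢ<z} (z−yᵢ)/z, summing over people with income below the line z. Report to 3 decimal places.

Incomes under z: ¥6,400, ¥8,800, ¥13,600 (q = 3 of N = 5).
Shortfall ratios: (14600−6400)/14600 = 0.5616; (14600−8800)/14600 = 0.3973; (14600−13600)/14600 = 0.0685.
Σ = 1.027397. Dividing by the full population N = 5 gives P₁ = 0.205.

0.205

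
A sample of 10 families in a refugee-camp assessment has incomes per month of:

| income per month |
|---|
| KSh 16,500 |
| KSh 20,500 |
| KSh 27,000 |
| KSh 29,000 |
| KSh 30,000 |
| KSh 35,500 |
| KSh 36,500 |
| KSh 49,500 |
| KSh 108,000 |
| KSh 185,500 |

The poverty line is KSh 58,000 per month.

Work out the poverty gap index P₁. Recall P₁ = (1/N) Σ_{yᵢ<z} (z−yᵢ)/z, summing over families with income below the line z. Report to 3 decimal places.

0.378

Poor units: KSh 16,500, KSh 20,500, KSh 27,000, KSh 29,000, KSh 30,000, KSh 35,500, KSh 36,500, KSh 49,500 (q = 8 of N = 10).
Shortfall ratios: (58000−16500)/58000 = 0.7155; (58000−20500)/58000 = 0.6466; (58000−27000)/58000 = 0.5345; (58000−29000)/58000 = 0.5000; (58000−30000)/58000 = 0.4828; (58000−35500)/58000 = 0.3879; (58000−36500)/58000 = 0.3707; (58000−49500)/58000 = 0.1466.
Σ = 3.784483. Dividing by the full population N = 10 gives P₁ = 0.378.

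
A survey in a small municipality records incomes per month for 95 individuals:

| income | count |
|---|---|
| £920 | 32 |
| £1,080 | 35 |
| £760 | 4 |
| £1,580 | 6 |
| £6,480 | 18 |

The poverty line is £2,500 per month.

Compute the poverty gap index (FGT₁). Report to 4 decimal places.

Poor units: 4×£760, 32×£920, 35×£1,080, 6×£1,580 (q = 77 of N = 95).
Normalized shortfalls: (2500−760)/2500 = 0.6960 (×4); (2500−920)/2500 = 0.6320 (×32); (2500−1080)/2500 = 0.5680 (×35); (2500−1580)/2500 = 0.3680 (×6).
Σ = 45.096000. Dividing by the full population N = 95 gives P₁ = 0.4747.

0.4747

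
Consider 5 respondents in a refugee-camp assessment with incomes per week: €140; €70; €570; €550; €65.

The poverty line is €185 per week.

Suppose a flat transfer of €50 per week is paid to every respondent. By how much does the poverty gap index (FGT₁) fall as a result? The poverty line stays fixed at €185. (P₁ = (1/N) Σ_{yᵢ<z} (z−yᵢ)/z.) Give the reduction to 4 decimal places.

0.1568

Before: below the line — €65, €70, €140; poverty gap index (FGT₁) = 0.302703.
After the €50 transfer: below the line — €115, €120; poverty gap index (FGT₁) = 0.145946.
Reduction = 0.302703 − 0.145946 = 0.1568.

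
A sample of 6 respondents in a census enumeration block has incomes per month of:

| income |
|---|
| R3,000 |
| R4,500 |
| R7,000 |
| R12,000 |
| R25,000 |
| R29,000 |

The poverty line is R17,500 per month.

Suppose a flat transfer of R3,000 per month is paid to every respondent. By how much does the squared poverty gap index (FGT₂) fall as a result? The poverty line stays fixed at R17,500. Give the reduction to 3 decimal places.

Before: below the line — R3,000, R4,500, R7,000, R12,000; squared poverty gap index (FGT₂) = 0.28286.
After the R3,000 transfer: below the line — R6,000, R7,500, R10,000, R15,000; squared poverty gap index (FGT₂) = 0.16041.
Reduction = 0.28286 − 0.16041 = 0.122.

0.122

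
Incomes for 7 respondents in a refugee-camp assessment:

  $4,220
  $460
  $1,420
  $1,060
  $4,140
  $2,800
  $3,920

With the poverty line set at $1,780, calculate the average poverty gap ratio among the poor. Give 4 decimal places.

Below the line: $460, $1,060, $1,420 (q = 3 of N = 7).
Relative gaps: 0.7416, 0.4045, 0.2022; sum = 1.348315.
I averages over the q = 3 poor units only: 1.348315 / 3 = 0.4494.

0.4494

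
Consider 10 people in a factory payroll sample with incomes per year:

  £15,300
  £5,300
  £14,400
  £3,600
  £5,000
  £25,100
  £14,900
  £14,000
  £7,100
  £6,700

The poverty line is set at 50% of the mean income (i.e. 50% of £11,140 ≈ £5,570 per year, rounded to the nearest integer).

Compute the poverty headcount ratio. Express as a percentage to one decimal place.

3 of the 10 people have income below £5,570.
H = 3/10 = 30.0%.

30.0%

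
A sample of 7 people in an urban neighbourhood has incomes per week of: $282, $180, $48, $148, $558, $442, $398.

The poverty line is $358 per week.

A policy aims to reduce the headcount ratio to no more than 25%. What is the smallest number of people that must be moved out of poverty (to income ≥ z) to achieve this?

3

4 of the 7 people are poor, so H = 4/7 = 0.571.
A headcount ratio of at most 25% allows at most ⌊0.25 × 7⌋ = 1 poor people.
So at least 4 − 1 = 3 must be lifted.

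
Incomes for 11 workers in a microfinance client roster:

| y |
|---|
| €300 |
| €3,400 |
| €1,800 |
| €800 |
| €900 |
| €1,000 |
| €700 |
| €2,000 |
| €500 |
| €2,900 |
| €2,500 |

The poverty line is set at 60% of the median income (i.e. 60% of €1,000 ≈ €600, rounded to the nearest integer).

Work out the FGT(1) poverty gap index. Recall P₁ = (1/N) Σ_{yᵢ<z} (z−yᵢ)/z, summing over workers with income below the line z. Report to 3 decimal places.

Incomes under z: €300, €500 (q = 2 of N = 11).
Gap ratios (z−y)/z: (600−300)/600 = 0.5000; (600−500)/600 = 0.1667.
Σ = 0.666667. Dividing by the full population N = 11 gives P₁ = 0.061.

0.061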